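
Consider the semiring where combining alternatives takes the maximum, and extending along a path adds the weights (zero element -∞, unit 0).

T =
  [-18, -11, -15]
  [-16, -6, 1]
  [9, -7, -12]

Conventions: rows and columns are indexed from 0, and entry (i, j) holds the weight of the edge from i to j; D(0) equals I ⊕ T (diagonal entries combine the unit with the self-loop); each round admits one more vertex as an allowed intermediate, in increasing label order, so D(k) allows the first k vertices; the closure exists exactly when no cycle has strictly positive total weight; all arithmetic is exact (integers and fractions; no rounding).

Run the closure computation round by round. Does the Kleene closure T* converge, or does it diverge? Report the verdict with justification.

D(0):
  [0, -11, -15]
  [-16, 0, 1]
  [9, -7, 0]
D(1):
  [0, -11, -15]
  [-16, 0, 1]
  [9, -2, 0]
D(2):
  [0, -11, -10]
  [-16, 0, 1]
  [9, -2, 0]
D(3):
  [0, -11, -10]
  [10, 0, 1]
  [9, -2, 0]
Key observation: every diagonal entry stays at the unit through all rounds, so no improving cycle exists.
Answer: CONVERGES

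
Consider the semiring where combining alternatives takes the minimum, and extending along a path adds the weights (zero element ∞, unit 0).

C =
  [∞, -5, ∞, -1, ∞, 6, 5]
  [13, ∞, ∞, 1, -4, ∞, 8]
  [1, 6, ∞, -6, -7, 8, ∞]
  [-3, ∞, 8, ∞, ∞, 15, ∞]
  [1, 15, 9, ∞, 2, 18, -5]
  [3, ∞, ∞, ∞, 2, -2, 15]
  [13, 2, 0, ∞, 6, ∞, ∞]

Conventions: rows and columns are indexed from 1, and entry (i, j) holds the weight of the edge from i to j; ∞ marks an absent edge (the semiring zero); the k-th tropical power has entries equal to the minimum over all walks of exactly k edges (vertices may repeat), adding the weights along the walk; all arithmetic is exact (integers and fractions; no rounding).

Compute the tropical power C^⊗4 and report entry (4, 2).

C^⊗2:
  [-4, 7, 5, -4, -9, 4, 3]
  [-3, 8, 5, 12, -2, 14, -9]
  [-9, -4, 2, 0, -5, 6, -12]
  [9, -8, ∞, -4, 1, 3, 2]
  [3, -4, -5, 0, 1, 7, -3]
  [1, -2, 11, 2, 0, -4, -3]
  [1, 6, 15, -6, -7, 8, 1]
C^⊗3:
  [-8, -9, 0, -5, -7, 2, -14]
  [-1, -8, -9, -4, -3, 3, -7]
  [-4, -14, -12, -10, -8, -3, -10]
  [-7, 4, 2, -7, -12, 1, -4]
  [-4, -2, -3, -11, -12, 3, -4]
  [-1, -4, -3, -1, -6, -6, -5]
  [-9, -4, 1, 0, -5, 6, -12]
C^⊗4:
  [-8, -13, -14, -9, -13, -2, -12]
  [-8, -6, -7, -15, -16, -1, -8]
  [-13, -9, -10, -18, -19, -5, -13]
  [-11, -12, -4, -8, -10, -1, -17]
  [-14, -9, -4, -9, -10, 1, -17]
  [-5, -6, -5, -9, -10, -8, -11]
  [-4, -14, -12, -10, -8, -3, -10]
Key observation: the optimum is the walk 4->1->4->1->2, with weight (-3) + (-1) + (-3) + (-5) = -12.
Optimal value attained by: walk 4->1->4->1->2.
Answer: (C^⊗4)[4][2] = -12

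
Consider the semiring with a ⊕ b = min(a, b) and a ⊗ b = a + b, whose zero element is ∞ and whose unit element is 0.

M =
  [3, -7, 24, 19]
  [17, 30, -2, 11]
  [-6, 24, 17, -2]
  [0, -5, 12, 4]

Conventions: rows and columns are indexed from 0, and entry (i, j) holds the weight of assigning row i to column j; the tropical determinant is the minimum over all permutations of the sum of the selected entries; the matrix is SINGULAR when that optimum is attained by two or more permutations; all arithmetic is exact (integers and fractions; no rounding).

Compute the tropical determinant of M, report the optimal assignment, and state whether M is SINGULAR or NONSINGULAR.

σ = (0, 1, 2, 3): 3 + 30 + 17 + 4 = 54
σ = (0, 1, 3, 2): 3 + 30 + (-2) + 12 = 43
σ = (0, 2, 1, 3): 3 + (-2) + 24 + 4 = 29
σ = (0, 2, 3, 1): 3 + (-2) + (-2) + (-5) = -6
σ = (0, 3, 1, 2): 3 + 11 + 24 + 12 = 50
σ = (0, 3, 2, 1): 3 + 11 + 17 + (-5) = 26
σ = (1, 0, 2, 3): (-7) + 17 + 17 + 4 = 31
σ = (1, 0, 3, 2): (-7) + 17 + (-2) + 12 = 20
σ = (1, 2, 0, 3): (-7) + (-2) + (-6) + 4 = -11
σ = (1, 2, 3, 0): (-7) + (-2) + (-2) + 0 = -11
σ = (1, 3, 0, 2): (-7) + 11 + (-6) + 12 = 10
σ = (1, 3, 2, 0): (-7) + 11 + 17 + 0 = 21
σ = (2, 0, 1, 3): 24 + 17 + 24 + 4 = 69
σ = (2, 0, 3, 1): 24 + 17 + (-2) + (-5) = 34
σ = (2, 1, 0, 3): 24 + 30 + (-6) + 4 = 52
σ = (2, 1, 3, 0): 24 + 30 + (-2) + 0 = 52
σ = (2, 3, 0, 1): 24 + 11 + (-6) + (-5) = 24
σ = (2, 3, 1, 0): 24 + 11 + 24 + 0 = 59
σ = (3, 0, 1, 2): 19 + 17 + 24 + 12 = 72
σ = (3, 0, 2, 1): 19 + 17 + 17 + (-5) = 48
σ = (3, 1, 0, 2): 19 + 30 + (-6) + 12 = 55
σ = (3, 1, 2, 0): 19 + 30 + 17 + 0 = 66
σ = (3, 2, 0, 1): 19 + (-2) + (-6) + (-5) = 6
σ = (3, 2, 1, 0): 19 + (-2) + 24 + 0 = 41
Optimal value attained by: σ = (1, 2, 0, 3).
Answer: det⊕(M) = -11; verdict: SINGULAR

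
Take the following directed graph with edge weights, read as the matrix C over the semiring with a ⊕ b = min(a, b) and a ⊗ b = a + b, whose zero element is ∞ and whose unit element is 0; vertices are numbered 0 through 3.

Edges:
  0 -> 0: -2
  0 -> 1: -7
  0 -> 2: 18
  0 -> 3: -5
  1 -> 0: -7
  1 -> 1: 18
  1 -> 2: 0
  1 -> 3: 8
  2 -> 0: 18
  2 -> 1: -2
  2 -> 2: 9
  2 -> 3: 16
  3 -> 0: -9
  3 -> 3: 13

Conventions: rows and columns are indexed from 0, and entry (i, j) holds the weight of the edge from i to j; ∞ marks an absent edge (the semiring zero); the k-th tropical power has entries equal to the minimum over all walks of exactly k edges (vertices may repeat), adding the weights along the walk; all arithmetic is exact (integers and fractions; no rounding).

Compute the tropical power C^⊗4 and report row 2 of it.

C^⊗2:
  [-14, -9, -7, -7]
  [-9, -14, 9, -12]
  [-9, 7, -2, 6]
  [-11, -16, 9, -14]
C^⊗3:
  [-16, -21, -9, -19]
  [-21, -16, -14, -14]
  [-11, -16, 7, -14]
  [-23, -18, -16, -16]
C^⊗4:
  [-28, -23, -21, -21]
  [-23, -28, -16, -26]
  [-23, -18, -16, -16]
  [-25, -30, -18, -28]
Answer: row 2 of C^⊗4 = [-23, -18, -16, -16]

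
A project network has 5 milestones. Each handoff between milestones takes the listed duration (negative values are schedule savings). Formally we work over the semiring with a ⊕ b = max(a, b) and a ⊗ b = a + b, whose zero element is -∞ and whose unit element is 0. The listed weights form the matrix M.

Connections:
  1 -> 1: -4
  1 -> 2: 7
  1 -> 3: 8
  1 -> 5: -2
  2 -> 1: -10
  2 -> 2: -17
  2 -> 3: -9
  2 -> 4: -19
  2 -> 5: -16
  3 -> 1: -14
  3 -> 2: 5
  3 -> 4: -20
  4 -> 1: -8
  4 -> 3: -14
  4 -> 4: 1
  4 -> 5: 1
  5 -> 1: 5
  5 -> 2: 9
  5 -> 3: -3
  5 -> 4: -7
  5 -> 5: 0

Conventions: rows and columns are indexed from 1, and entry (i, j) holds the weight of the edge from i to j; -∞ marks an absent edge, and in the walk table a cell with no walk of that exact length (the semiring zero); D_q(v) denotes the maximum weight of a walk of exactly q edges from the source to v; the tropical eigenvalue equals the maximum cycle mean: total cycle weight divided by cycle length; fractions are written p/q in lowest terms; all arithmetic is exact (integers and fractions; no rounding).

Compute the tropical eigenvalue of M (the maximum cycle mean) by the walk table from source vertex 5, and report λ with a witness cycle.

q=0: [-∞, -∞, -∞, -∞, 0]
q=1: [5, 9, -3, -7, 0]
q=2: [5, 12, 13, -6, 3]
q=3: [8, 18, 13, -4, 3]
q=4: [8, 18, 16, -1, 6]
q=5: [11, 21, 16, 0, 6]
Optimal cycle mean attained by: cycle 1->5->1, total (-2) + 5, length 2.
Answer: λ = 3/2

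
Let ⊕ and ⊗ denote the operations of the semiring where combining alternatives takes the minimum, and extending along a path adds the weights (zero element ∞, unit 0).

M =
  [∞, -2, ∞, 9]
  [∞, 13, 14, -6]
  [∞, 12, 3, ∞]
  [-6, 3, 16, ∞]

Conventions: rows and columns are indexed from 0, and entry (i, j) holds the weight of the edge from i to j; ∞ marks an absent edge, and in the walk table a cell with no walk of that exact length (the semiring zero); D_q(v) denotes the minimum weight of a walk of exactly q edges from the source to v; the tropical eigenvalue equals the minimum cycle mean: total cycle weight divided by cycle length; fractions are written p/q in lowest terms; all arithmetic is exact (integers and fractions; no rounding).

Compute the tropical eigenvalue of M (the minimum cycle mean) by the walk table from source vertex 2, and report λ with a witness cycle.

q=0: [∞, ∞, 0, ∞]
q=1: [∞, 12, 3, ∞]
q=2: [∞, 15, 6, 6]
q=3: [0, 9, 9, 9]
q=4: [3, -2, 12, 3]
Optimal cycle mean attained by: cycle 0->1->3->0, total (-2) + (-6) + (-6), length 3.
Answer: λ = -14/3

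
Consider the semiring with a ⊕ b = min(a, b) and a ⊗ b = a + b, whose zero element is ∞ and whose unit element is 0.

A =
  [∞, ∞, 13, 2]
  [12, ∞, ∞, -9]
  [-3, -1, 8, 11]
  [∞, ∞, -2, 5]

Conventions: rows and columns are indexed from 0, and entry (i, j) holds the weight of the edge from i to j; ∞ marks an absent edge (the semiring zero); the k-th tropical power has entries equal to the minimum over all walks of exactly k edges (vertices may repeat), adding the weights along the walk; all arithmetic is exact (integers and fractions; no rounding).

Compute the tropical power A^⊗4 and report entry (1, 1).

A^⊗2:
  [10, 12, 0, 7]
  [∞, ∞, -11, -4]
  [5, 7, 9, -10]
  [-5, -3, 3, 9]
A^⊗3:
  [-3, -1, 5, 3]
  [-14, -12, -6, 0]
  [6, 8, -12, -5]
  [0, 2, 7, -12]
A^⊗4:
  [2, 4, 1, -10]
  [-9, -7, -2, -21]
  [-15, -13, -7, -1]
  [4, 6, -14, -7]
Key observation: the optimum is the walk 1->3->3->2->1, with weight (-9) + 5 + (-2) + (-1) = -7.
Optimal value attained by: walk 1->3->3->2->1.
Answer: (A^⊗4)[1][1] = -7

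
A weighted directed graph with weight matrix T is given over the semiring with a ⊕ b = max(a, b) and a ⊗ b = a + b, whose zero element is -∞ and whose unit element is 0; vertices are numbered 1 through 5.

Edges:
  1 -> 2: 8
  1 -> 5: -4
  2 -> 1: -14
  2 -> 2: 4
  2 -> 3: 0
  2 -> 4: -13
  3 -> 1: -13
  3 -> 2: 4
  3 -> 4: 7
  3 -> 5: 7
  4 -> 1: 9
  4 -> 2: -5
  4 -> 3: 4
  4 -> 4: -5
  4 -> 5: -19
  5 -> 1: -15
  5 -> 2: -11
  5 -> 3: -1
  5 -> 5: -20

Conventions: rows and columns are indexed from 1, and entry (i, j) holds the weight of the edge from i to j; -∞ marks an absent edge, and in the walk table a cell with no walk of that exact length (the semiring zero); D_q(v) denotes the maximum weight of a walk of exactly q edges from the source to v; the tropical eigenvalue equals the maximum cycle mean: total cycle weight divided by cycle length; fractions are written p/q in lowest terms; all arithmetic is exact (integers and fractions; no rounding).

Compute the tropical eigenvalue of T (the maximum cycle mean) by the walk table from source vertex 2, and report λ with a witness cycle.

q=0: [-∞, 0, -∞, -∞, -∞]
q=1: [-14, 4, 0, -13, -∞]
q=2: [-4, 8, 4, 7, 7]
q=3: [16, 12, 11, 11, 11]
q=4: [20, 24, 15, 18, 18]
q=5: [27, 28, 24, 22, 22]
Optimal cycle mean attained by: cycle 1->2->3->4->1, total 8 + 0 + 7 + 9, length 4.
Answer: λ = 6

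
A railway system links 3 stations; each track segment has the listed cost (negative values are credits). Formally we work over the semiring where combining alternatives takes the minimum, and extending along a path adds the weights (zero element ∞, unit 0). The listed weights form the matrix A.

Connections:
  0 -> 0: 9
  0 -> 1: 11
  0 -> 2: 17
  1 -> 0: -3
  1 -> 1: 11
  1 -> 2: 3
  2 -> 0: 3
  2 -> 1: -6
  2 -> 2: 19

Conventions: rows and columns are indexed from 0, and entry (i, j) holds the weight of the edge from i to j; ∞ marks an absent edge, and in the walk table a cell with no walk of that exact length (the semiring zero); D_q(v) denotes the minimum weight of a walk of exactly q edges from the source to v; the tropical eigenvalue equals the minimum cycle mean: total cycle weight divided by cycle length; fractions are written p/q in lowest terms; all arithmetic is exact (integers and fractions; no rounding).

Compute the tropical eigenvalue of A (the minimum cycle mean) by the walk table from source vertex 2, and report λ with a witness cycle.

q=0: [∞, ∞, 0]
q=1: [3, -6, 19]
q=2: [-9, 5, -3]
q=3: [0, -9, 8]
Optimal cycle mean attained by: cycle 1->2->1, total 3 + (-6), length 2.
Answer: λ = -3/2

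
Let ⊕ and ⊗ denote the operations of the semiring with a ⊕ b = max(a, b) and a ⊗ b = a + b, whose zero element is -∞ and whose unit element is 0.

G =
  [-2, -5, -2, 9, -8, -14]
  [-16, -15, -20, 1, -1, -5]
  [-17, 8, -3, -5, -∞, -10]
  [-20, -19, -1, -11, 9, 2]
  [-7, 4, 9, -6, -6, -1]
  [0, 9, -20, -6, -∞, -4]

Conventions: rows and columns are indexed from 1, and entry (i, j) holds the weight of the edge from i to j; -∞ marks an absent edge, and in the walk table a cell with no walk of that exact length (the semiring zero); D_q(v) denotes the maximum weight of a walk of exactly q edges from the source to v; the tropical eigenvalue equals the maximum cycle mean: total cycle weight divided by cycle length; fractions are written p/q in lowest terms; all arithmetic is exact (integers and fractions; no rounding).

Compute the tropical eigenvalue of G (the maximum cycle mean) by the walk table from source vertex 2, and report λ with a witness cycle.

q=0: [-∞, 0, -∞, -∞, -∞, -∞]
q=1: [-16, -15, -20, 1, -1, -5]
q=2: [-5, 4, 8, -7, 10, 3]
q=3: [3, 16, 19, 5, 4, 9]
q=4: [9, 27, 16, 17, 15, 11]
q=5: [11, 24, 24, 28, 26, 22]
q=6: [22, 32, 35, 25, 37, 30]
Optimal cycle mean attained by: cycle 2->4->5->3->2, total 1 + 9 + 9 + 8, length 4.
Answer: λ = 27/4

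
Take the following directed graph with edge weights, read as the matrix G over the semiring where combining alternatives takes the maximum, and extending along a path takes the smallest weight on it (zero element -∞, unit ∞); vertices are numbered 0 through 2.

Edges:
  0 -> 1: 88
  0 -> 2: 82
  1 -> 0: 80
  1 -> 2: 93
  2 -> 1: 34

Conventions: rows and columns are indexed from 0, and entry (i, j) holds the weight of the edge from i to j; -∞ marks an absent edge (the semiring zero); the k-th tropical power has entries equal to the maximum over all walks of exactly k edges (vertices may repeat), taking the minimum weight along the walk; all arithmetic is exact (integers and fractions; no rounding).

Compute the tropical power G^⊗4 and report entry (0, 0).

G^⊗2:
  [80, 34, 88]
  [-∞, 80, 80]
  [34, -∞, 34]
G^⊗3:
  [34, 80, 80]
  [80, 34, 80]
  [-∞, 34, 34]
G^⊗4:
  [80, 34, 80]
  [34, 80, 80]
  [34, 34, 34]
Key observation: the optimum is the walk 0->1->0->1->0, with weight 88 min 80 min 88 min 80 = 80.
Optimal value attained by: walk 0->1->0->1->0.
Answer: (G^⊗4)[0][0] = 80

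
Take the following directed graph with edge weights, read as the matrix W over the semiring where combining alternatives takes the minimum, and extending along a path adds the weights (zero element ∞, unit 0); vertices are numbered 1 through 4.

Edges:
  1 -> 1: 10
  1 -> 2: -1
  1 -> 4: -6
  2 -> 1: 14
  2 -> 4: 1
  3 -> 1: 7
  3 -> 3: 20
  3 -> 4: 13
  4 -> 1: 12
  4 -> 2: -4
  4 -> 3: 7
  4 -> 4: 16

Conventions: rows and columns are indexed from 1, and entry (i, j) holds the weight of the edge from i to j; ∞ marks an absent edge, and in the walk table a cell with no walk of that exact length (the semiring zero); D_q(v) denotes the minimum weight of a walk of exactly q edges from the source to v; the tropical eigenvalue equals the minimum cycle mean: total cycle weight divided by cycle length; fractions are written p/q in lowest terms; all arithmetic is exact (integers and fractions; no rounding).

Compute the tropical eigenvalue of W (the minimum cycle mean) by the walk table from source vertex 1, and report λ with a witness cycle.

q=0: [0, ∞, ∞, ∞]
q=1: [10, -1, ∞, -6]
q=2: [6, -10, 1, 0]
q=3: [4, -4, 7, -9]
q=4: [3, -13, -2, -3]
Optimal cycle mean attained by: cycle 2->4->2, total 1 + (-4), length 2.
Answer: λ = -3/2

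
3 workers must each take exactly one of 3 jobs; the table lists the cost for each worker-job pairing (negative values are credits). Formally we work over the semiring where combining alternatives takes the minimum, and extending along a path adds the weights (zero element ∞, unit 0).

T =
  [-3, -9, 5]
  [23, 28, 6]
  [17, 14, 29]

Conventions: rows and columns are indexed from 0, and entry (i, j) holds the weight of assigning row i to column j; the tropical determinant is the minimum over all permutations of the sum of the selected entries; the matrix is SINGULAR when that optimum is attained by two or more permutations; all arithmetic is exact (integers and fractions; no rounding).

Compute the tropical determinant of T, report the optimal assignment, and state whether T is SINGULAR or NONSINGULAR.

σ = (0, 1, 2): (-3) + 28 + 29 = 54
σ = (0, 2, 1): (-3) + 6 + 14 = 17
σ = (1, 0, 2): (-9) + 23 + 29 = 43
σ = (1, 2, 0): (-9) + 6 + 17 = 14
σ = (2, 0, 1): 5 + 23 + 14 = 42
σ = (2, 1, 0): 5 + 28 + 17 = 50
Optimal value attained by: σ = (1, 2, 0).
Answer: det⊕(T) = 14; verdict: NONSINGULAR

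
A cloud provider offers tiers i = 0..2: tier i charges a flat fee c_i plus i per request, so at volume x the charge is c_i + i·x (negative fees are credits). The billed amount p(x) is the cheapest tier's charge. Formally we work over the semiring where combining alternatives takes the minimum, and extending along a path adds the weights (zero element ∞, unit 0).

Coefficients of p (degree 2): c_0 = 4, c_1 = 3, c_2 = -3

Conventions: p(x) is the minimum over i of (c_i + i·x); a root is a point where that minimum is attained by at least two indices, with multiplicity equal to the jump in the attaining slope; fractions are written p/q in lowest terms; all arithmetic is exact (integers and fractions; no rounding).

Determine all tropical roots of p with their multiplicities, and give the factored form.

hull edge (i=0, c=4) to (i=2, c=-3): slope -7/2, span 2
Factored form: p(x) = -3 ⊗ (x ⊕ 7/2) ⊗ (x ⊕ 7/2)
Answer: roots = 7/2 (mult 2)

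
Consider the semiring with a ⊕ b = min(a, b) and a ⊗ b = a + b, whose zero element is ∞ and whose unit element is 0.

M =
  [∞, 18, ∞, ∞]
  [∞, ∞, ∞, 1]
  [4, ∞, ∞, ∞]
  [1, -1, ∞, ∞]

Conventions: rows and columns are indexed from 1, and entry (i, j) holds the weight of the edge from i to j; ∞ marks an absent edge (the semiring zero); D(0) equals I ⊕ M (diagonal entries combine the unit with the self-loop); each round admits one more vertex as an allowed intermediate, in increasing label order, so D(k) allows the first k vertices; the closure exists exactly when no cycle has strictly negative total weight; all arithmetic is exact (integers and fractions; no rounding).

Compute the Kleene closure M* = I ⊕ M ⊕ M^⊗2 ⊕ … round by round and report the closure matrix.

D(0):
  [0, 18, ∞, ∞]
  [∞, 0, ∞, 1]
  [4, ∞, 0, ∞]
  [1, -1, ∞, 0]
D(1):
  [0, 18, ∞, ∞]
  [∞, 0, ∞, 1]
  [4, 22, 0, ∞]
  [1, -1, ∞, 0]
D(2):
  [0, 18, ∞, 19]
  [∞, 0, ∞, 1]
  [4, 22, 0, 23]
  [1, -1, ∞, 0]
D(3):
  [0, 18, ∞, 19]
  [∞, 0, ∞, 1]
  [4, 22, 0, 23]
  [1, -1, ∞, 0]
D(4):
  [0, 18, ∞, 19]
  [2, 0, ∞, 1]
  [4, 22, 0, 23]
  [1, -1, ∞, 0]
Answer: M* = [[0, 18, ∞, 19], [2, 0, ∞, 1], [4, 22, 0, 23], [1, -1, ∞, 0]]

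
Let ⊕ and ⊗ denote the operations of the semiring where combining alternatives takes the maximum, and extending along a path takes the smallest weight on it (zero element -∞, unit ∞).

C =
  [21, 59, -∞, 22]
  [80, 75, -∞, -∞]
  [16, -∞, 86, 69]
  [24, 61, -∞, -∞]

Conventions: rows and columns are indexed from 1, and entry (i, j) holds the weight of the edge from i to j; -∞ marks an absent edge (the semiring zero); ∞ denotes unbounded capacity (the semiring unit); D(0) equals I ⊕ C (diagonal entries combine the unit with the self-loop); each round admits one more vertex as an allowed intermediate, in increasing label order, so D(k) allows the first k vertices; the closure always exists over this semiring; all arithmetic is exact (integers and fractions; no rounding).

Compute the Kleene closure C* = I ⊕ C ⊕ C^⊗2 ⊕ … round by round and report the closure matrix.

D(0):
  [∞, 59, -∞, 22]
  [80, ∞, -∞, -∞]
  [16, -∞, ∞, 69]
  [24, 61, -∞, ∞]
D(1):
  [∞, 59, -∞, 22]
  [80, ∞, -∞, 22]
  [16, 16, ∞, 69]
  [24, 61, -∞, ∞]
D(2):
  [∞, 59, -∞, 22]
  [80, ∞, -∞, 22]
  [16, 16, ∞, 69]
  [61, 61, -∞, ∞]
D(3):
  [∞, 59, -∞, 22]
  [80, ∞, -∞, 22]
  [16, 16, ∞, 69]
  [61, 61, -∞, ∞]
D(4):
  [∞, 59, -∞, 22]
  [80, ∞, -∞, 22]
  [61, 61, ∞, 69]
  [61, 61, -∞, ∞]
Answer: C* = [[∞, 59, -∞, 22], [80, ∞, -∞, 22], [61, 61, ∞, 69], [61, 61, -∞, ∞]]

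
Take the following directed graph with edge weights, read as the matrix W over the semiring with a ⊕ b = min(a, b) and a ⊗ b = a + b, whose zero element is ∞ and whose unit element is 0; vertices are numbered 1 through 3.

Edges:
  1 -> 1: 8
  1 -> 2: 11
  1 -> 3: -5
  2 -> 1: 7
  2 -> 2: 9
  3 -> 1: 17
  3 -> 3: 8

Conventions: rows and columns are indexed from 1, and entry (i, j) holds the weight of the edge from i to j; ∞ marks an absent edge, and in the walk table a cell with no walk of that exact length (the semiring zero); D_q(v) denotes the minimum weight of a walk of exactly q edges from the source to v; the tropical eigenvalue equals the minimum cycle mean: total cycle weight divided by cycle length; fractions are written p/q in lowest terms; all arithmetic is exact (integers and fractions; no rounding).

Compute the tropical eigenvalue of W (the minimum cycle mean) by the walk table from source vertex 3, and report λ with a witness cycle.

q=0: [∞, ∞, 0]
q=1: [17, ∞, 8]
q=2: [25, 28, 12]
q=3: [29, 36, 20]
Optimal cycle mean attained by: cycle 1->3->1, total (-5) + 17, length 2.
Answer: λ = 6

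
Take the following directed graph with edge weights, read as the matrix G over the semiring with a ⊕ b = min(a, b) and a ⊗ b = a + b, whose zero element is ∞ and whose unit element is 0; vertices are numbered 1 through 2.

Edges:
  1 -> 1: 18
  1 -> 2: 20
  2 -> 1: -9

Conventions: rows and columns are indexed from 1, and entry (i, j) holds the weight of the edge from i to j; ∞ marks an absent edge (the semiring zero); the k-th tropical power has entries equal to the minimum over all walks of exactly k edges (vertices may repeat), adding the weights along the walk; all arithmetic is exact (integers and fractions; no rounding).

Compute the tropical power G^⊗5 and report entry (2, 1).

G^⊗2:
  [11, 38]
  [9, 11]
G^⊗3:
  [29, 31]
  [2, 29]
G^⊗4:
  [22, 49]
  [20, 22]
G^⊗5:
  [40, 42]
  [13, 40]
Key observation: the optimum is the walk 2->1->2->1->2->1, with weight (-9) + 20 + (-9) + 20 + (-9) = 13.
Optimal value attained by: walk 2->1->2->1->2->1.
Answer: (G^⊗5)[2][1] = 13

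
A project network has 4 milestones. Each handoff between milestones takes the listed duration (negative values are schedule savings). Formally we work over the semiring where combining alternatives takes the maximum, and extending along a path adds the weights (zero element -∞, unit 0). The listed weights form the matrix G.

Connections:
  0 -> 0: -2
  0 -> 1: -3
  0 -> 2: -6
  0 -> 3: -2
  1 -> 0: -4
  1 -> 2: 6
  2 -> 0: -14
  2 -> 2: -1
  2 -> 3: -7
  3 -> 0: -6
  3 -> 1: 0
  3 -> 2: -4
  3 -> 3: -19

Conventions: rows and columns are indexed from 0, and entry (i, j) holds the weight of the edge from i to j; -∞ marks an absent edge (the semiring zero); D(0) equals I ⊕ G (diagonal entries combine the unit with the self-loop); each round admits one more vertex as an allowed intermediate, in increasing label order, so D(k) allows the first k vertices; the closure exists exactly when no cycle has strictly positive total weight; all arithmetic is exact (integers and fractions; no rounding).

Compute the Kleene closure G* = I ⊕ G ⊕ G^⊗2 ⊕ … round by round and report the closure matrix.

D(0):
  [0, -3, -6, -2]
  [-4, 0, 6, -∞]
  [-14, -∞, 0, -7]
  [-6, 0, -4, 0]
D(1):
  [0, -3, -6, -2]
  [-4, 0, 6, -6]
  [-14, -17, 0, -7]
  [-6, 0, -4, 0]
D(2):
  [0, -3, 3, -2]
  [-4, 0, 6, -6]
  [-14, -17, 0, -7]
  [-4, 0, 6, 0]
D(3):
  [0, -3, 3, -2]
  [-4, 0, 6, -1]
  [-14, -17, 0, -7]
  [-4, 0, 6, 0]
D(4):
  [0, -2, 4, -2]
  [-4, 0, 6, -1]
  [-11, -7, 0, -7]
  [-4, 0, 6, 0]
Answer: G* = [[0, -2, 4, -2], [-4, 0, 6, -1], [-11, -7, 0, -7], [-4, 0, 6, 0]]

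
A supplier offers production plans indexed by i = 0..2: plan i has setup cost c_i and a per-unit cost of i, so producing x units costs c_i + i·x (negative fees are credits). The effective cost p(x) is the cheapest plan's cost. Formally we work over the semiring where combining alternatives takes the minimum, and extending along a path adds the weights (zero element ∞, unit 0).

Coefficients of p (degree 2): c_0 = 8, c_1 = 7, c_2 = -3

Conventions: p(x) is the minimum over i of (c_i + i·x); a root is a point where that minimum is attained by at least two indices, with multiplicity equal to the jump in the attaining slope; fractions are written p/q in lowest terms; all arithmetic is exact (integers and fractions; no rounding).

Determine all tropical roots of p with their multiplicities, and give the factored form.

hull edge (i=0, c=8) to (i=2, c=-3): slope -11/2, span 2
Factored form: p(x) = -3 ⊗ (x ⊕ 11/2) ⊗ (x ⊕ 11/2)
Answer: roots = 11/2 (mult 2)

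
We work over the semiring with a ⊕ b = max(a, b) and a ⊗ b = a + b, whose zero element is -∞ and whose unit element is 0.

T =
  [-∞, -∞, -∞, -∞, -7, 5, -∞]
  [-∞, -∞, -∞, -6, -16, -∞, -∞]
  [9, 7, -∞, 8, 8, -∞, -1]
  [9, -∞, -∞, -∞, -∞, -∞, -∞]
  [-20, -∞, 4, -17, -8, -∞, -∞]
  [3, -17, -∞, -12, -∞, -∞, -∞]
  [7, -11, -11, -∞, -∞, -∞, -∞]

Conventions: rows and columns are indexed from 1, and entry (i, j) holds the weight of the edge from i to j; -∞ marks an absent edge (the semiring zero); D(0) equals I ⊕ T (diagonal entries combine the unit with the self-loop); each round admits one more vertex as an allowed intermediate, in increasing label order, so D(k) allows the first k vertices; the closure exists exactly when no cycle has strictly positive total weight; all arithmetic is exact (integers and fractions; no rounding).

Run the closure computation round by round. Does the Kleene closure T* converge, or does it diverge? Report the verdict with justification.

D(0):
  [0, -∞, -∞, -∞, -7, 5, -∞]
  [-∞, 0, -∞, -6, -16, -∞, -∞]
  [9, 7, 0, 8, 8, -∞, -1]
  [9, -∞, -∞, 0, -∞, -∞, -∞]
  [-20, -∞, 4, -17, 0, -∞, -∞]
  [3, -17, -∞, -12, -∞, 0, -∞]
  [7, -11, -11, -∞, -∞, -∞, 0]
Detection: at round 1, diagonal entry (6, 6) turns strictly positive.
Key observation: the cycle 6->1->6 has total weight 3 + 5, which is strictly positive.
Answer: DIVERGES — positive cycle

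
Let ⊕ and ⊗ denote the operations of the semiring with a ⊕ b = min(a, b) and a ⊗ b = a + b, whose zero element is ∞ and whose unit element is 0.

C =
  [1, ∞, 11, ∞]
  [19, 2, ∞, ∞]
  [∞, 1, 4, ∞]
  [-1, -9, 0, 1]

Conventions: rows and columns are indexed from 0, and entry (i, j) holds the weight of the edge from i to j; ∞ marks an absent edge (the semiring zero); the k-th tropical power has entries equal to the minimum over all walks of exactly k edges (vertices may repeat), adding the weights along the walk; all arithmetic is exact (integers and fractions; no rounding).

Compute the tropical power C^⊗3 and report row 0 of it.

C^⊗2:
  [2, 12, 12, ∞]
  [20, 4, 30, ∞]
  [20, 3, 8, ∞]
  [0, -8, 1, 2]
C^⊗3:
  [3, 13, 13, ∞]
  [21, 6, 31, ∞]
  [21, 5, 12, ∞]
  [1, -7, 2, 3]
Answer: row 0 of C^⊗3 = [3, 13, 13, ∞]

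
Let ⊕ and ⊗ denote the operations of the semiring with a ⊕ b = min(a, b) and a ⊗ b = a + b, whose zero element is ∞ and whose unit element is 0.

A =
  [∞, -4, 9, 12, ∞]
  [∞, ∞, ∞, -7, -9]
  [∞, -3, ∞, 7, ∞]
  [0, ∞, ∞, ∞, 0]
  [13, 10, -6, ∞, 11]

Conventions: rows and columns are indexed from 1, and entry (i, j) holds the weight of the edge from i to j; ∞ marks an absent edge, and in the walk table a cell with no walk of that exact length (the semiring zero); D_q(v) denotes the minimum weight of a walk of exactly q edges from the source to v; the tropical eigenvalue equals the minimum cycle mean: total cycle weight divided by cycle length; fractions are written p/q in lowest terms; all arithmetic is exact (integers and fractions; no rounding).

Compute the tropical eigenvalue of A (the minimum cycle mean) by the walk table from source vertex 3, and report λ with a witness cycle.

q=0: [∞, ∞, 0, ∞, ∞]
q=1: [∞, -3, ∞, 7, ∞]
q=2: [7, ∞, ∞, -10, -12]
q=3: [-10, -2, -18, 19, -10]
q=4: [3, -21, -16, -11, -11]
q=5: [-11, -19, -17, -28, -30]
Optimal cycle mean attained by: cycle 2->5->3->2, total (-9) + (-6) + (-3), length 3.
Answer: λ = -6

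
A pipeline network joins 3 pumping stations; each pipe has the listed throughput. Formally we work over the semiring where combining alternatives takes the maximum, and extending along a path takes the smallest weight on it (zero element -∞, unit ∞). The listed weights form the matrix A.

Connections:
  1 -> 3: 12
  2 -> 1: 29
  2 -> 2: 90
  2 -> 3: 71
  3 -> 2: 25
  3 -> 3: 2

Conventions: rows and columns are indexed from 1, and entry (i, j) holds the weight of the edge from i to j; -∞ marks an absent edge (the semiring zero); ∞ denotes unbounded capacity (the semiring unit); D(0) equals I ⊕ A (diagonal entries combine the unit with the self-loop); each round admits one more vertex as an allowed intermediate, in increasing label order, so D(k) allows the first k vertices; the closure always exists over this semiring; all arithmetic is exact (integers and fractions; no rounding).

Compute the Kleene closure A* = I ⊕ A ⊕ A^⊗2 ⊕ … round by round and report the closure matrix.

D(0):
  [∞, -∞, 12]
  [29, ∞, 71]
  [-∞, 25, ∞]
D(1):
  [∞, -∞, 12]
  [29, ∞, 71]
  [-∞, 25, ∞]
D(2):
  [∞, -∞, 12]
  [29, ∞, 71]
  [25, 25, ∞]
D(3):
  [∞, 12, 12]
  [29, ∞, 71]
  [25, 25, ∞]
Answer: A* = [[∞, 12, 12], [29, ∞, 71], [25, 25, ∞]]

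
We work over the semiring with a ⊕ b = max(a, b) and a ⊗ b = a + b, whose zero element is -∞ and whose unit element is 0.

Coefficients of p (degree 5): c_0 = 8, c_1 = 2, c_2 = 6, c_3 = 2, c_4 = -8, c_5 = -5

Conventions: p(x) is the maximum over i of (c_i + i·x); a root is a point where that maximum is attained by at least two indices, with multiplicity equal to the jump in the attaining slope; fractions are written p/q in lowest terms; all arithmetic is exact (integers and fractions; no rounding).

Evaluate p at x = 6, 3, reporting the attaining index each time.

p(6) = max(8+0·6=8, 2+1·6=8, 6+2·6=18, 2+3·6=20, -8+4·6=16, -5+5·6=25) = 25 (attained by i=5)
p(3) = max(8+0·3=8, 2+1·3=5, 6+2·3=12, 2+3·3=11, -8+4·3=4, -5+5·3=10) = 12 (attained by i=2)
Answer: p(6) = 25; p(3) = 12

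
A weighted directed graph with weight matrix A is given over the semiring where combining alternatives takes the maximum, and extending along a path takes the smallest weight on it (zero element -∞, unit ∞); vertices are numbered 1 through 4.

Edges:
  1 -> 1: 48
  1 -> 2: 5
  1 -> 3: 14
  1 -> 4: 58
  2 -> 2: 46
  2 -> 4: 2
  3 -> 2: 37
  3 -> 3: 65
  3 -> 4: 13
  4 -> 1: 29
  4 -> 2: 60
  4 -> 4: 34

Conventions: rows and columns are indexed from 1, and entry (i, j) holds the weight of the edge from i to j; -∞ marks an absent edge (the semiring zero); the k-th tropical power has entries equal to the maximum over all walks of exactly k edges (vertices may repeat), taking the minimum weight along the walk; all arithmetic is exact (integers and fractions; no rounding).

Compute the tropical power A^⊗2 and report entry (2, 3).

A^⊗2:
  [48, 58, 14, 48]
  [2, 46, -∞, 2]
  [13, 37, 65, 13]
  [29, 46, 14, 34]
Key observation: no walk of exactly 2 edges connects these vertices, so the entry is the semiring zero.
Answer: (A^⊗2)[2][3] = -∞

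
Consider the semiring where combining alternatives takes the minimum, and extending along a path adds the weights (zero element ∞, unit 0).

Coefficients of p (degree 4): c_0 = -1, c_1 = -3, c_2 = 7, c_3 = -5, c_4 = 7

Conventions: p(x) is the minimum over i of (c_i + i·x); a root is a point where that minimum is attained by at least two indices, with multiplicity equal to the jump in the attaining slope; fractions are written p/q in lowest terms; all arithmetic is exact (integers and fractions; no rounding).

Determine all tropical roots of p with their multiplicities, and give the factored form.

hull edge (i=0, c=-1) to (i=1, c=-3): slope -2, span 1
hull edge (i=1, c=-3) to (i=3, c=-5): slope -1, span 2
hull edge (i=3, c=-5) to (i=4, c=7): slope 12, span 1
Factored form: p(x) = 7 ⊗ (x ⊕ (-12)) ⊗ (x ⊕ 1) ⊗ (x ⊕ 1) ⊗ (x ⊕ 2)
Answer: roots = -12 (mult 1), 1 (mult 2), 2 (mult 1)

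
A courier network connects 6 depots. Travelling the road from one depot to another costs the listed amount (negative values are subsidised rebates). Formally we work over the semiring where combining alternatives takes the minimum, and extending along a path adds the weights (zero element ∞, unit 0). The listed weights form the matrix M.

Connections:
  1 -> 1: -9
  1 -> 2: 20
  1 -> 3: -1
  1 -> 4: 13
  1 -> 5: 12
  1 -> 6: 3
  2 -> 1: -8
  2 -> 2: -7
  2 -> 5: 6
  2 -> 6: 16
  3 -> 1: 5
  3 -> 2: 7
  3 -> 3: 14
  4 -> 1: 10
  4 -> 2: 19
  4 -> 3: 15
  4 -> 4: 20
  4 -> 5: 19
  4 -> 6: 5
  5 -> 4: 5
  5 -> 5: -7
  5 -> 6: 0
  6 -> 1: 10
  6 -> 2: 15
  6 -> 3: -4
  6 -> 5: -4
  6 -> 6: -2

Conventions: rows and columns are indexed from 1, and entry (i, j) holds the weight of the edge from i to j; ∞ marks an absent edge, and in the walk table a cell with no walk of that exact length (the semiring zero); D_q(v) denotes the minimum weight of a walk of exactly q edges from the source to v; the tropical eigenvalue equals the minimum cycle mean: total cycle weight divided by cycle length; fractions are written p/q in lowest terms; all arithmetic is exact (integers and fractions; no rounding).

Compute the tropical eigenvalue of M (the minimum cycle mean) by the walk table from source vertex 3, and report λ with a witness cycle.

q=0: [∞, ∞, 0, ∞, ∞, ∞]
q=1: [5, 7, 14, ∞, ∞, ∞]
q=2: [-4, 0, 4, 18, 13, 8]
q=3: [-13, -7, -5, 9, 4, -1]
q=4: [-22, -14, -14, 0, -5, -10]
q=5: [-31, -21, -23, -9, -14, -19]
q=6: [-40, -28, -32, -18, -23, -28]
Optimal cycle mean attained by: cycle 1->1, total (-9), length 1.
Answer: λ = -9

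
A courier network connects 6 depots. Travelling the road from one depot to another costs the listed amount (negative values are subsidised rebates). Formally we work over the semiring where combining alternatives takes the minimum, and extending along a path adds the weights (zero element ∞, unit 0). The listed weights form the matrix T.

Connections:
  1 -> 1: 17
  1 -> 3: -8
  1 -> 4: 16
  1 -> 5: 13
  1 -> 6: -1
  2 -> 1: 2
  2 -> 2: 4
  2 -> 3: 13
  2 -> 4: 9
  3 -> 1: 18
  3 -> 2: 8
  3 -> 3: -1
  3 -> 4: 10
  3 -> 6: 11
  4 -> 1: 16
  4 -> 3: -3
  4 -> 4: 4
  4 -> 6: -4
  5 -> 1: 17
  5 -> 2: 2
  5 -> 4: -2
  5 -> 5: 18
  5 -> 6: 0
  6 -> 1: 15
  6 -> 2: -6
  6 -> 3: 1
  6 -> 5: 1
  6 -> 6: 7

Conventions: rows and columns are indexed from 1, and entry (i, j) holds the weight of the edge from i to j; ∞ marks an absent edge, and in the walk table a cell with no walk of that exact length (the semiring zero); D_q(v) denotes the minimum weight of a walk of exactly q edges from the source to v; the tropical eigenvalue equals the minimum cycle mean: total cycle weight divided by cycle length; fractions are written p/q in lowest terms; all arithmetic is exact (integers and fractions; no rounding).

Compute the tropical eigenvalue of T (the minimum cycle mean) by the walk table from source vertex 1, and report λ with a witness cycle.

q=0: [0, ∞, ∞, ∞, ∞, ∞]
q=1: [17, ∞, -8, 16, 13, -1]
q=2: [10, -7, -9, 2, 0, 3]
q=3: [-5, -3, -10, -2, 4, -2]
q=4: [-1, -8, -13, 0, -1, -6]
q=5: [-6, -12, -14, -3, -5, -4]
q=6: [-10, -10, -15, -7, -3, -7]
Optimal cycle mean attained by: cycle 1->6->2->1, total (-1) + (-6) + 2, length 3.
Answer: λ = -5/3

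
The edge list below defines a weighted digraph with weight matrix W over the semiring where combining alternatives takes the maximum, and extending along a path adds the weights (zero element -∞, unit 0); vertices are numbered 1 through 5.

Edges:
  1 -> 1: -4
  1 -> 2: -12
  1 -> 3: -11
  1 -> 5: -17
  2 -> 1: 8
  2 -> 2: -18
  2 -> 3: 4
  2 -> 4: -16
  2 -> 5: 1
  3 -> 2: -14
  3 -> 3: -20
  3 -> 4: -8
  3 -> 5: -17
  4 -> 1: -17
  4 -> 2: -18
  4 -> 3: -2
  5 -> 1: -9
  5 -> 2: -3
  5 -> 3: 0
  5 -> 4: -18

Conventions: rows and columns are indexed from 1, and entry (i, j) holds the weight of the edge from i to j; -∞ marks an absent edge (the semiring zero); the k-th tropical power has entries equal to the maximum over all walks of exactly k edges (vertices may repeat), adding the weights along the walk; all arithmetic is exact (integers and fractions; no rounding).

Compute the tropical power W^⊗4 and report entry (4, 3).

W^⊗2:
  [-4, -16, -8, -19, -11]
  [4, -2, 1, -4, -9]
  [-6, -20, -10, -28, -13]
  [-10, -16, -14, -10, -17]
  [5, -14, 1, -8, -2]
W^⊗3:
  [-8, -14, -11, -16, -15]
  [6, -8, 2, -7, -1]
  [-10, -16, -13, -18, -19]
  [-8, -20, -12, -22, -15]
  [1, -5, -2, -7, -12]
W^⊗4:
  [-6, -18, -10, -19, -13]
  [2, -4, -1, -6, -7]
  [-8, -22, -12, -21, -15]
  [-12, -18, -15, -20, -19]
  [3, -11, -1, -10, -4]
Key observation: the optimum is the walk 4->3->2->5->3, with weight (-2) + (-14) + 1 + 0 = -15.
Optimal value attained by: walk 4->3->2->5->3.
Answer: (W^⊗4)[4][3] = -15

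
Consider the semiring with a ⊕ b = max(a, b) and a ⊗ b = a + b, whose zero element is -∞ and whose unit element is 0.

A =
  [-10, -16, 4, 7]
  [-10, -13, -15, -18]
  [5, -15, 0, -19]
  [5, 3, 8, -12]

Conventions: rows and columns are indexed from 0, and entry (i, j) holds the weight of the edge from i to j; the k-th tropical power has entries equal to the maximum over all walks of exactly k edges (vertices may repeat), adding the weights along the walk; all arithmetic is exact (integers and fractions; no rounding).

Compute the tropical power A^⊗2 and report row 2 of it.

A^⊗2:
  [12, 10, 15, -3]
  [-10, -15, -6, -3]
  [5, -11, 9, 12]
  [13, -7, 9, 12]
Answer: row 2 of A^⊗2 = [5, -11, 9, 12]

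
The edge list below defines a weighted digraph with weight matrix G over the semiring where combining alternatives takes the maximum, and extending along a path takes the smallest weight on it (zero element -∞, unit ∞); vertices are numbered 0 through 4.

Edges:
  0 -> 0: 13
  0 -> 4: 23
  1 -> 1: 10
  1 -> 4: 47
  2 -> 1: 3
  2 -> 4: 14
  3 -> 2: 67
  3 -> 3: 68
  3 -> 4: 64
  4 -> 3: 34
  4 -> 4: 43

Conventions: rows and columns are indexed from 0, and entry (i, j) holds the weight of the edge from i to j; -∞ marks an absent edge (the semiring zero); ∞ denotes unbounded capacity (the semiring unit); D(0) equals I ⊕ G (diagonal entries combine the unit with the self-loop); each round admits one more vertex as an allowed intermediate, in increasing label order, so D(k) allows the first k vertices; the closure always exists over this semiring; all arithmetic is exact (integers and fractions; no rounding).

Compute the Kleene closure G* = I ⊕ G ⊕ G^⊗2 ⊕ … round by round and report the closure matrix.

D(0):
  [∞, -∞, -∞, -∞, 23]
  [-∞, ∞, -∞, -∞, 47]
  [-∞, 3, ∞, -∞, 14]
  [-∞, -∞, 67, ∞, 64]
  [-∞, -∞, -∞, 34, ∞]
D(1):
  [∞, -∞, -∞, -∞, 23]
  [-∞, ∞, -∞, -∞, 47]
  [-∞, 3, ∞, -∞, 14]
  [-∞, -∞, 67, ∞, 64]
  [-∞, -∞, -∞, 34, ∞]
D(2):
  [∞, -∞, -∞, -∞, 23]
  [-∞, ∞, -∞, -∞, 47]
  [-∞, 3, ∞, -∞, 14]
  [-∞, -∞, 67, ∞, 64]
  [-∞, -∞, -∞, 34, ∞]
D(3):
  [∞, -∞, -∞, -∞, 23]
  [-∞, ∞, -∞, -∞, 47]
  [-∞, 3, ∞, -∞, 14]
  [-∞, 3, 67, ∞, 64]
  [-∞, -∞, -∞, 34, ∞]
D(4):
  [∞, -∞, -∞, -∞, 23]
  [-∞, ∞, -∞, -∞, 47]
  [-∞, 3, ∞, -∞, 14]
  [-∞, 3, 67, ∞, 64]
  [-∞, 3, 34, 34, ∞]
D(5):
  [∞, 3, 23, 23, 23]
  [-∞, ∞, 34, 34, 47]
  [-∞, 3, ∞, 14, 14]
  [-∞, 3, 67, ∞, 64]
  [-∞, 3, 34, 34, ∞]
Answer: G* = [[∞, 3, 23, 23, 23], [-∞, ∞, 34, 34, 47], [-∞, 3, ∞, 14, 14], [-∞, 3, 67, ∞, 64], [-∞, 3, 34, 34, ∞]]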